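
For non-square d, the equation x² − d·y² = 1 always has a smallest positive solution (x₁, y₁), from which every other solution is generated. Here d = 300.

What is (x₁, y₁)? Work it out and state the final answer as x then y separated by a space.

d=300: √d = [17; 3,8,3,34] (ℓ=4, even), read p_3/q_3
i=0: a=17 ⇒ p=17, q=1
…
i=2: a=8 ⇒ p=433, q=25
i=3: a=3 ⇒ p=1351, q=78
fundamental: x₁=1351, y₁=78  (since 1825201 − 300·6084 = 1)

1351 78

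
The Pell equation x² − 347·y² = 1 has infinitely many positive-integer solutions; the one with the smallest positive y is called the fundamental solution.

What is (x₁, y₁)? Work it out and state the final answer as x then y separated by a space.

[18; 1,1,1,2,4,…,1,1,36] for √347; ℓ=14 ⇒ convergent index 13
step 0: (18, 1)  from 18·(1,0) + (0,1)
step 1: (19, 1)  from 1·(18,1) + (1,0)
…
step 3: (56, 3)  from 1·(37,2) + (19,1)
step 4: (149, 8)  from 2·(56,3) + (37,2)
…
step 6: (801, 43)  from 1·(652,35) + (149,8)
step 7: (14269, 766)  from 17·(801,43) + (652,35)
step 8: (15070, 809)  from 1·(14269,766) + (801,43)
step 9: (74549, 4002)  from 4·(15070,809) + (14269,766)
step 10: (164168, 8813)  from 2·(74549,4002) + (15070,809)
…
step 12: (402885, 21628)  from 1·(238717,12815) + (164168,8813)
step 13: (641602, 34443)  from 1·(402885,21628) + (238717,12815)
→ (641602, 34443).  Check: 641602²=411653126404, 347·34443²=411653126403, difference 1.

641602 34443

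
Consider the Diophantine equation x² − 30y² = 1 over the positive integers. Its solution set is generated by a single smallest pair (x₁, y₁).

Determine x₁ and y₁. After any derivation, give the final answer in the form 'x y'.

11 2

[5; 2,10] for √30; ℓ=2 ⇒ convergent index 1
i=0: a=5 ⇒ p=5, q=1
i=1: a=2 ⇒ p=11, q=2
(x₁, y₁) = (11, 2);  11² − 30·2² = 1 ✓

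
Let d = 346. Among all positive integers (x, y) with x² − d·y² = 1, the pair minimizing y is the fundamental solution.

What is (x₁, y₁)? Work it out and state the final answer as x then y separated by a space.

√346 → a₀=18, period (1,1,1,1,36); ℓ=5 odd so k=9
i=0: a=18 ⇒ p=18, q=1
i=1: a=1 ⇒ p=19, q=1
i=2: a=1 ⇒ p=37, q=2
i=3: a=1 ⇒ p=56, q=3
i=4: a=1 ⇒ p=93, q=5
i=5: a=36 ⇒ p=3404, q=183
…
i=7: a=1 ⇒ p=6901, q=371
i=8: a=1 ⇒ p=10398, q=559
i=9: a=1 ⇒ p=17299, q=930
fundamental: x₁=17299, y₁=930  (since 299255401 − 346·864900 = 1)

17299 930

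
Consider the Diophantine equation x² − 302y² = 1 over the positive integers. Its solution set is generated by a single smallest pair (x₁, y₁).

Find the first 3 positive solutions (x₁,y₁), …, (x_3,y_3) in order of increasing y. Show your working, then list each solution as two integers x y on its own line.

4276623 246092
36579008568257 2104885414632
312869258720405635599 18003602753159249380

[17; 2,1,1,1,4,…,1,2,34] for √302; ℓ=16 ⇒ convergent index 15
a_0=17:  p_0=17·1+0=17,  q_0=17·0+1=1
a_1=2:  p_1=2·17+1=35,  q_1=2·1+0=2
…
a_3=1:  p_3=1·52+35=87,  q_3=1·3+2=5
a_4=1:  p_4=1·87+52=139,  q_4=1·5+3=8
…
a_7=1:  p_7=1·1425+643=2068,  q_7=1·82+37=119
a_8=16:  p_8=16·2068+1425=34513,  q_8=16·119+82=1986
a_9=1:  p_9=1·34513+2068=36581,  q_9=1·1986+119=2105
…
a_11=4:  p_11=4·107675+36581=467281,  q_11=4·6196+2105=26889
…
a_13=1:  p_13=1·574956+467281=1042237,  q_13=1·33085+26889=59974
a_14=1:  p_14=1·1042237+574956=1617193,  q_14=1·59974+33085=93059
a_15=2:  p_15=2·1617193+1042237=4276623,  q_15=2·93059+59974=246092
→ (4276623, 246092).  Check: 4276623²=18289504284129, 302·246092²=18289504284128, difference 1.
n=2: (4276623,246092)∘(4276623,246092) = (4276623·4276623+302·246092·246092, 4276623·246092+246092·4276623) = (36579008568257,2104885414632)
n=3: (36579008568257,2104885414632)∘(4276623,246092) = (4276623·36579008568257+302·246092·2104885414632, 4276623·2104885414632+246092·36579008568257) = (312869258720405635599,18003602753159249380)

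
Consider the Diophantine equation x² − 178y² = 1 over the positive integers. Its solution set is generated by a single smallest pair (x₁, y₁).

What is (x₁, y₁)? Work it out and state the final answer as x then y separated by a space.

d=178: √d = [13; 2,1,12,1,2,26] (ℓ=6, even), read p_5/q_5
step 0: (13, 1)  from 13·(1,0) + (0,1)
…
step 4: (547, 41)  from 1·(507,38) + (40,3)
step 5: (1601, 120)  from 2·(547,41) + (507,38)
fundamental: x₁=1601, y₁=120  (since 2563201 − 178·14400 = 1)

1601 120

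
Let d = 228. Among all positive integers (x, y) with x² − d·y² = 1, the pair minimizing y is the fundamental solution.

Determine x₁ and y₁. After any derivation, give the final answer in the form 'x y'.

d=228: √d = [15; 10,30] (ℓ=2, even), read p_1/q_1
i=0: a=15 ⇒ p=15, q=1
i=1: a=10 ⇒ p=151, q=10
→ (151, 10).  Check: 151²=22801, 228·10²=22800, difference 1.

151 10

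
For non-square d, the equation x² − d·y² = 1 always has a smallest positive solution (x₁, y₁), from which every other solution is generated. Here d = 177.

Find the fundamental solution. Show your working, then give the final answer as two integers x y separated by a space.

62423 4692

[13; 3,3,2,8,2,3,3,26] for √177; ℓ=8 ⇒ convergent index 7
step 0: (13, 1)  from 13·(1,0) + (0,1)
…
step 3: (306, 23)  from 2·(133,10) + (40,3)
…
step 6: (18985, 1427)  from 3·(5468,411) + (2581,194)
step 7: (62423, 4692)  from 3·(18985,1427) + (5468,411)
(x₁, y₁) = (62423, 4692);  62423² − 177·4692² = 1 ✓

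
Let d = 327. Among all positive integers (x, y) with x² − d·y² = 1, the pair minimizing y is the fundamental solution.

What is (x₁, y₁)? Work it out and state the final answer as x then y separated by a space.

217 12

[18; 12,36] for √327; ℓ=2 ⇒ convergent index 1
i=0: a=18 ⇒ p=18, q=1
i=1: a=12 ⇒ p=217, q=12
→ (217, 12).  Check: 217²=47089, 327·12²=47088, difference 1.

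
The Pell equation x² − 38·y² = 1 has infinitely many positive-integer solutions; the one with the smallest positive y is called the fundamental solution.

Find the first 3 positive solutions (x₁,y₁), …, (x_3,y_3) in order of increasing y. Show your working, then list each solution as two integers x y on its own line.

37 6
2737 444
202501 32850

d=38: √d = [6; 6,12] (ℓ=2, even), read p_1/q_1
k=0  a_k=6  p_k/q_k = 6/1
k=1  a_k=6  p_k/q_k = 37/6
fundamental: x₁=37, y₁=6  (since 1369 − 38·36 = 1)
k=2:  x_2 = 37·37+38·6·6 = 2737,  y_2 = 37·6+6·37 = 444
k=3:  x_3 = 37·2737+38·6·444 = 202501,  y_3 = 37·444+6·2737 = 32850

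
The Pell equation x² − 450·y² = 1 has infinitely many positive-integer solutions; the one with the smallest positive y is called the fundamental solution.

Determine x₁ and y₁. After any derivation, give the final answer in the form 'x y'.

19601 924

[21; 4,1,2,4,2,1,4,42] for √450; ℓ=8 ⇒ convergent index 7
i=0: a=21 ⇒ p=21, q=1
i=1: a=4 ⇒ p=85, q=4
i=2: a=1 ⇒ p=106, q=5
i=3: a=2 ⇒ p=297, q=14
…
i=5: a=2 ⇒ p=2885, q=136
i=6: a=1 ⇒ p=4179, q=197
i=7: a=4 ⇒ p=19601, q=924
→ (19601, 924).  Check: 19601²=384199201, 450·924²=384199200, difference 1.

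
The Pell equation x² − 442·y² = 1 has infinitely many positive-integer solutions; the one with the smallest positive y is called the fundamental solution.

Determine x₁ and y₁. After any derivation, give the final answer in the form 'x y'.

√442 = [21; 42, …], period ℓ=1 (odd) → k=1
i=0: a=21 ⇒ p=21, q=1
i=1: a=42 ⇒ p=883, q=42
(x₁, y₁) = (883, 42);  883² − 442·42² = 1 ✓

883 42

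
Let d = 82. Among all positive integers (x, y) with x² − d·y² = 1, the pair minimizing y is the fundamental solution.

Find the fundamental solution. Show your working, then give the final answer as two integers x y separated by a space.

163 18

[9; 18] for √82; ℓ=1 ⇒ convergent index 1
i=0: a=9 ⇒ p=9, q=1
i=1: a=18 ⇒ p=163, q=18
(x₁, y₁) = (163, 18);  163² − 82·18² = 1 ✓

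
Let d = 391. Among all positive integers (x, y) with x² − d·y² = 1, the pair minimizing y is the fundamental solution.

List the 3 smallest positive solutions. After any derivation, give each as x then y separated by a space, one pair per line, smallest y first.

7338680 371133
107712448284799 5447252648880
1580934379957370111960 79951288138564985667

d=391: √d = [19; 1,3,2,2,1,…,3,1,38] (ℓ=16, even), read p_15/q_15
i=0: a=19 ⇒ p=19, q=1
i=1: a=1 ⇒ p=20, q=1
…
i=3: a=2 ⇒ p=178, q=9
i=4: a=2 ⇒ p=435, q=22
…
i=6: a=1 ⇒ p=1048, q=53
i=7: a=2 ⇒ p=2709, q=137
i=8: a=19 ⇒ p=52519, q=2656
i=9: a=2 ⇒ p=107747, q=5449
…
i=11: a=1 ⇒ p=268013, q=13554
i=12: a=2 ⇒ p=696292, q=35213
…
i=14: a=3 ⇒ p=5678083, q=287153
i=15: a=1 ⇒ p=7338680, q=371133
(x₁, y₁) = (7338680, 371133);  7338680² − 391·371133² = 1 ✓
(7338680+371133√391)^2 = 107712448284799 + 5447252648880√391
(7338680+371133√391)^3 = 1580934379957370111960 + 79951288138564985667√391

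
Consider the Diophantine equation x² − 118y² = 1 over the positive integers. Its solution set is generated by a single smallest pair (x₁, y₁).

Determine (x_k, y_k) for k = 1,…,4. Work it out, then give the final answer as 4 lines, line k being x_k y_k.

306917 28254
188396089777 17343265836
115643925371868101 10645886241146970
70986173286526887819457 6534806934930865917144

[10; 1,6,3,2,10,2,3,6,1,20] for √118; ℓ=10 ⇒ convergent index 9
step 0: (10, 1)  from 10·(1,0) + (0,1)
…
step 5: (5779, 532)  from 10·(554,51) + (239,22)
…
step 8: (264802, 24377)  from 6·(42115,3877) + (12112,1115)
step 9: (306917, 28254)  from 1·(264802,24377) + (42115,3877)
(x₁, y₁) = (306917, 28254);  306917² − 118·28254² = 1 ✓
(x_2, y_2) = (306917·306917 + 118·28254·28254, 306917·28254 + 28254·306917) = (188396089777, 17343265836)
(x_3, y_3) = (306917·188396089777 + 118·28254·17343265836, 306917·17343265836 + 28254·188396089777) = (115643925371868101, 10645886241146970)
(x_4, y_4) = (306917·115643925371868101 + 118·28254·10645886241146970, 306917·10645886241146970 + 28254·115643925371868101) = (70986173286526887819457, 6534806934930865917144)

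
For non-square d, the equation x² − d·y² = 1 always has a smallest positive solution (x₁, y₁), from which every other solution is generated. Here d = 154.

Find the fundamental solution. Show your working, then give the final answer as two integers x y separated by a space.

√154 = [12; 2,2,3,1,2,1,3,2,2,24, …], period ℓ=10 (even) → k=9
k=0  a_k=12  p_k/q_k = 12/1
…
k=3  a_k=3  p_k/q_k = 211/17
k=4  a_k=1  p_k/q_k = 273/22
k=5  a_k=2  p_k/q_k = 757/61
…
k=7  a_k=3  p_k/q_k = 3847/310
k=8  a_k=2  p_k/q_k = 8724/703
k=9  a_k=2  p_k/q_k = 21295/1716
fundamental: x₁=21295, y₁=1716  (since 453477025 − 154·2944656 = 1)

21295 1716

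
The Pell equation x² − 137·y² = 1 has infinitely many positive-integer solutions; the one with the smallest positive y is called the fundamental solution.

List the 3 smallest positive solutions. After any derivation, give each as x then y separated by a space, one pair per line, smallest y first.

d=137: √d = [11; 1,2,2,1,1,2,2,1,22] (ℓ=9, odd), read p_17/q_17
i=0: a=11 ⇒ p=11, q=1
…
i=2: a=2 ⇒ p=35, q=3
…
i=7: a=2 ⇒ p=1229, q=105
…
i=15: a=2 ⇒ p=1796332, q=153471
i=16: a=2 ⇒ p=4286741, q=366241
i=17: a=1 ⇒ p=6083073, q=519712
(x₁, y₁) = (6083073, 519712);  6083073² − 137·519712² = 1 ✓
k=2:  x_2 = 6083073·6083073+137·519712·519712 = 74007554246657,  y_2 = 6083073·519712+519712·6083073 = 6322892069952
k=3:  x_3 = 6083073·74007554246657+137·519712·6322892069952 = 900386710067742990849,  y_3 = 6083073·6322892069952+519712·74007554246657 = 76925228065277725280

6083073 519712
74007554246657 6322892069952
900386710067742990849 76925228065277725280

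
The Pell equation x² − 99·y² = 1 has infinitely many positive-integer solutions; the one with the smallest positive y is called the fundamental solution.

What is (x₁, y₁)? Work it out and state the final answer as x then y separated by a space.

10 1

√99 = [9; 1,18, …], period ℓ=2 (even) → k=1
a_0=9:  p_0=9·1+0=9,  q_0=9·0+1=1
a_1=1:  p_1=1·9+1=10,  q_1=1·1+0=1
→ (10, 1).  Check: 10²=100, 99·1²=99, difference 1.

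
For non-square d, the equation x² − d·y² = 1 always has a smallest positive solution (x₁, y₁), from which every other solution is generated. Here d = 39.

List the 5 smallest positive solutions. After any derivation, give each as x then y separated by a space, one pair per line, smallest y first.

25 4
1249 200
62425 9996
3120001 499600
155937625 24970004

d=39: √d = [6; 4,12] (ℓ=2, even), read p_1/q_1
a_0=6:  p_0=6·1+0=6,  q_0=6·0+1=1
a_1=4:  p_1=4·6+1=25,  q_1=4·1+0=4
(x₁, y₁) = (25, 4);  25² − 39·4² = 1 ✓
k=2:  x_2 = 25·25+39·4·4 = 1249,  y_2 = 25·4+4·25 = 200
k=3:  x_3 = 25·1249+39·4·200 = 62425,  y_3 = 25·200+4·1249 = 9996
k=4:  x_4 = 25·62425+39·4·9996 = 3120001,  y_4 = 25·9996+4·62425 = 499600
k=5:  x_5 = 25·3120001+39·4·499600 = 155937625,  y_5 = 25·499600+4·3120001 = 24970004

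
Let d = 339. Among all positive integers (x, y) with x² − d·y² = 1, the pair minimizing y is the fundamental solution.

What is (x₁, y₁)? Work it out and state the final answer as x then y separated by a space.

[18; 2,2,2,1,17,1,2,2,2,36] for √339; ℓ=10 ⇒ convergent index 9
a_0=18:  p_0=18·1+0=18,  q_0=18·0+1=1
a_1=2:  p_1=2·18+1=37,  q_1=2·1+0=2
…
a_4=1:  p_4=1·221+92=313,  q_4=1·12+5=17
a_5=17:  p_5=17·313+221=5542,  q_5=17·17+12=301
…
a_8=2:  p_8=2·17252+5855=40359,  q_8=2·937+318=2192
a_9=2:  p_9=2·40359+17252=97970,  q_9=2·2192+937=5321
fundamental: x₁=97970, y₁=5321  (since 9598120900 − 339·28313041 = 1)

97970 5321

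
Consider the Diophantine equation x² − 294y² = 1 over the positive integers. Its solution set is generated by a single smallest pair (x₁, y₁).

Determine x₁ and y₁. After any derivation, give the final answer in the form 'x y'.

d=294: √d = [17; 6,1,4,1,6,34] (ℓ=6, even), read p_5/q_5
i=0: a=17 ⇒ p=17, q=1
i=1: a=6 ⇒ p=103, q=6
i=2: a=1 ⇒ p=120, q=7
i=3: a=4 ⇒ p=583, q=34
i=4: a=1 ⇒ p=703, q=41
i=5: a=6 ⇒ p=4801, q=280
fundamental: x₁=4801, y₁=280  (since 23049601 − 294·78400 = 1)

4801 280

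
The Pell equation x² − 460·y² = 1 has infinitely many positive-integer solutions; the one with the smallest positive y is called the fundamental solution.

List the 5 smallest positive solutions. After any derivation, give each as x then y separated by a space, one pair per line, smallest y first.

2535751 118230
12860066268001 599603681460
65219851798297071751 3040891269731634690
330762608834754335913072001 15421886156225925189922920
1677463232230609064240018182143751 78212126485069051161274736991150

d=460: √d = [21; 2,4,3,1,2,10,2,1,3,4,2,42] (ℓ=12, even), read p_11/q_11
i=0: a=21 ⇒ p=21, q=1
i=1: a=2 ⇒ p=43, q=2
…
i=3: a=3 ⇒ p=622, q=29
i=4: a=1 ⇒ p=815, q=38
i=5: a=2 ⇒ p=2252, q=105
i=6: a=10 ⇒ p=23335, q=1088
i=7: a=2 ⇒ p=48922, q=2281
i=8: a=1 ⇒ p=72257, q=3369
i=9: a=3 ⇒ p=265693, q=12388
i=10: a=4 ⇒ p=1135029, q=52921
i=11: a=2 ⇒ p=2535751, q=118230
(x₁, y₁) = (2535751, 118230);  2535751² − 460·118230² = 1 ✓
n=2: (2535751,118230)∘(2535751,118230) = (2535751·2535751+460·118230·118230, 2535751·118230+118230·2535751) = (12860066268001,599603681460)
n=3: (12860066268001,599603681460)∘(2535751,118230) = (2535751·12860066268001+460·118230·599603681460, 2535751·599603681460+118230·12860066268001) = (65219851798297071751,3040891269731634690)
n=4: (65219851798297071751,3040891269731634690)∘(2535751,118230) = (2535751·65219851798297071751+460·118230·3040891269731634690, 2535751·3040891269731634690+118230·65219851798297071751) = (330762608834754335913072001,15421886156225925189922920)
n=5: (330762608834754335913072001,15421886156225925189922920)∘(2535751,118230) = (2535751·330762608834754335913072001+460·118230·15421886156225925189922920, 2535751·15421886156225925189922920+118230·330762608834754335913072001) = (1677463232230609064240018182143751,78212126485069051161274736991150)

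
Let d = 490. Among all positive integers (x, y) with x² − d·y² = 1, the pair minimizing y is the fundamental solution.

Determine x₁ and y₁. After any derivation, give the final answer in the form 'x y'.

1039681 46968

√490 → a₀=22, period (7,2,1,4,4,4,1,2,7,44); ℓ=10 even so k=9
i=0: a=22 ⇒ p=22, q=1
i=1: a=7 ⇒ p=155, q=7
i=2: a=2 ⇒ p=332, q=15
i=3: a=1 ⇒ p=487, q=22
i=4: a=4 ⇒ p=2280, q=103
…
i=6: a=4 ⇒ p=40708, q=1839
…
i=8: a=2 ⇒ p=141338, q=6385
i=9: a=7 ⇒ p=1039681, q=46968
fundamental: x₁=1039681, y₁=46968  (since 1080936581761 − 490·2205993024 = 1)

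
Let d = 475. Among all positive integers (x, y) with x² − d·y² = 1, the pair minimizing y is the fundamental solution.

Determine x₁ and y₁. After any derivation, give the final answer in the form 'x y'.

57799 2652

√475 = [21; 1,3,1,6,2,6,1,3,1,42, …], period ℓ=10 (even) → k=9
a_0=21:  p_0=21·1+0=21,  q_0=21·0+1=1
…
a_3=1:  p_3=1·87+22=109,  q_3=1·4+1=5
a_4=6:  p_4=6·109+87=741,  q_4=6·5+4=34
a_5=2:  p_5=2·741+109=1591,  q_5=2·34+5=73
…
a_8=3:  p_8=3·11878+10287=45921,  q_8=3·545+472=2107
a_9=1:  p_9=1·45921+11878=57799,  q_9=1·2107+545=2652
(x₁, y₁) = (57799, 2652);  57799² − 475·2652² = 1 ✓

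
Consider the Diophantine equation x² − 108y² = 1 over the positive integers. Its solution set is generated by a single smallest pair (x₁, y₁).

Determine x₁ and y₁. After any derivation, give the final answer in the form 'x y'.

√108 → a₀=10, period (2,1,1,4,1,1,2,20); ℓ=8 even so k=7
step 0: (10, 1)  from 10·(1,0) + (0,1)
step 1: (21, 2)  from 2·(10,1) + (1,0)
step 2: (31, 3)  from 1·(21,2) + (10,1)
step 3: (52, 5)  from 1·(31,3) + (21,2)
step 4: (239, 23)  from 4·(52,5) + (31,3)
step 5: (291, 28)  from 1·(239,23) + (52,5)
step 6: (530, 51)  from 1·(291,28) + (239,23)
step 7: (1351, 130)  from 2·(530,51) + (291,28)
→ (1351, 130).  Check: 1351²=1825201, 108·130²=1825200, difference 1.

1351 130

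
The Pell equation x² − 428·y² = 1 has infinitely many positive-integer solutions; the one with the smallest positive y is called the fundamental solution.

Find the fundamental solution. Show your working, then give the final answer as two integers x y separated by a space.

[20; 1,2,4,1,5,10,5,1,4,2,1,40] for √428; ℓ=12 ⇒ convergent index 11
step 0: (20, 1)  from 20·(1,0) + (0,1)
step 1: (21, 1)  from 1·(20,1) + (1,0)
…
step 5: (1924, 93)  from 5·(331,16) + (269,13)
step 6: (19571, 946)  from 10·(1924,93) + (331,16)
step 7: (99779, 4823)  from 5·(19571,946) + (1924,93)
step 8: (119350, 5769)  from 1·(99779,4823) + (19571,946)
…
step 10: (1273708, 61567)  from 2·(577179,27899) + (119350,5769)
step 11: (1850887, 89466)  from 1·(1273708,61567) + (577179,27899)
→ (1850887, 89466).  Check: 1850887²=3425782686769, 428·89466²=3425782686768, difference 1.

1850887 89466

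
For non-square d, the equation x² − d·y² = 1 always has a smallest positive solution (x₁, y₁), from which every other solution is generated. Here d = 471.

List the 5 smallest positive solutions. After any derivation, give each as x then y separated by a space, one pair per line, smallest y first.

7838695 361188
122890278606049 5662485139320
1926598824915678693415 88772987898323613612
30204041151744689101078780801 1391728752747293974319493360
473520532711948744867536551663095975 21818674431032810307068783683516788

d=471: √d = [21; 1,2,2,1,3,…,2,1,42] (ℓ=14, even), read p_13/q_13
step 0: (21, 1)  from 21·(1,0) + (0,1)
step 1: (22, 1)  from 1·(21,1) + (1,0)
step 2: (65, 3)  from 2·(22,1) + (21,1)
step 3: (152, 7)  from 2·(65,3) + (22,1)
step 4: (217, 10)  from 1·(152,7) + (65,3)
…
step 6: (3429, 158)  from 4·(803,37) + (217,10)
step 7: (48809, 2249)  from 14·(3429,158) + (803,37)
step 8: (198665, 9154)  from 4·(48809,2249) + (3429,158)
step 9: (644804, 29711)  from 3·(198665,9154) + (48809,2249)
step 10: (843469, 38865)  from 1·(644804,29711) + (198665,9154)
step 11: (2331742, 107441)  from 2·(843469,38865) + (644804,29711)
step 12: (5506953, 253747)  from 2·(2331742,107441) + (843469,38865)
step 13: (7838695, 361188)  from 1·(5506953,253747) + (2331742,107441)
fundamental: x₁=7838695, y₁=361188  (since 61445139303025 − 471·130456771344 = 1)
n=2: (7838695,361188)∘(7838695,361188) = (7838695·7838695+471·361188·361188, 7838695·361188+361188·7838695) = (122890278606049,5662485139320)
n=3: (122890278606049,5662485139320)∘(7838695,361188) = (7838695·122890278606049+471·361188·5662485139320, 7838695·5662485139320+361188·122890278606049) = (1926598824915678693415,88772987898323613612)
n=4: (1926598824915678693415,88772987898323613612)∘(7838695,361188) = (7838695·1926598824915678693415+471·361188·88772987898323613612, 7838695·88772987898323613612+361188·1926598824915678693415) = (30204041151744689101078780801,1391728752747293974319493360)
n=5: (30204041151744689101078780801,1391728752747293974319493360)∘(7838695,361188) = (7838695·30204041151744689101078780801+471·361188·1391728752747293974319493360, 7838695·1391728752747293974319493360+361188·30204041151744689101078780801) = (473520532711948744867536551663095975,21818674431032810307068783683516788)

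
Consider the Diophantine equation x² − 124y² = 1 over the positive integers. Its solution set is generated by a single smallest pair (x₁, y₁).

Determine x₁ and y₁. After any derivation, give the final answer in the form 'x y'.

√124 = [11; 7,2,1,1,1,…,2,7,22, …], period ℓ=16 (even) → k=15
i=0: a=11 ⇒ p=11, q=1
i=1: a=7 ⇒ p=78, q=7
…
i=3: a=1 ⇒ p=245, q=22
…
i=9: a=1 ⇒ p=17583, q=1579
…
i=12: a=1 ⇒ p=152167, q=13665
…
i=14: a=2 ⇒ p=626251, q=56239
i=15: a=7 ⇒ p=4620799, q=414960
→ (4620799, 414960).  Check: 4620799²=21351783398401, 124·414960²=21351783398400, difference 1.

4620799 414960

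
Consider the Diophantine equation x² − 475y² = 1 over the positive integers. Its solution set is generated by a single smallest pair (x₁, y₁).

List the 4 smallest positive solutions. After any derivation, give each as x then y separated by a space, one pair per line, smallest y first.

[21; 1,3,1,6,2,6,1,3,1,42] for √475; ℓ=10 ⇒ convergent index 9
i=0: a=21 ⇒ p=21, q=1
…
i=3: a=1 ⇒ p=109, q=5
i=4: a=6 ⇒ p=741, q=34
…
i=8: a=3 ⇒ p=45921, q=2107
i=9: a=1 ⇒ p=57799, q=2652
(x₁, y₁) = (57799, 2652);  57799² − 475·2652² = 1 ✓
(x_2, y_2) = (57799·57799 + 475·2652·2652, 57799·2652 + 2652·57799) = (6681448801, 306565896)
(x_3, y_3) = (57799·6681448801 + 475·2652·306565896, 57799·306565896 + 2652·6681448801) = (772362118440199, 35438404443156)
(x_4, y_4) = (57799·772362118440199 + 475·2652·35438404443156, 57799·35438404443156 + 2652·772362118440199) = (89283516160768675201, 4096608676513381392)

57799 2652
6681448801 306565896
772362118440199 35438404443156
89283516160768675201 4096608676513381392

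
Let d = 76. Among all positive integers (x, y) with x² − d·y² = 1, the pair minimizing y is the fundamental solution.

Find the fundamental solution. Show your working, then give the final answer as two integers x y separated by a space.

√76 = [8; 1,2,1,1,5,4,5,1,1,2,1,16, …], period ℓ=12 (even) → k=11
step 0: (8, 1)  from 8·(1,0) + (0,1)
…
step 2: (26, 3)  from 2·(9,1) + (8,1)
step 3: (35, 4)  from 1·(26,3) + (9,1)
…
step 6: (1421, 163)  from 4·(340,39) + (61,7)
step 7: (7445, 854)  from 5·(1421,163) + (340,39)
step 8: (8866, 1017)  from 1·(7445,854) + (1421,163)
…
step 10: (41488, 4759)  from 2·(16311,1871) + (8866,1017)
step 11: (57799, 6630)  from 1·(41488,4759) + (16311,1871)
fundamental: x₁=57799, y₁=6630  (since 3340724401 − 76·43956900 = 1)

57799 6630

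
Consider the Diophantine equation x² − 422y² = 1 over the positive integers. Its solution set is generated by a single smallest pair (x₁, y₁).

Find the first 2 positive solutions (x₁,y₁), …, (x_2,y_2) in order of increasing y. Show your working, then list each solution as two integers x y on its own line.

√422 → a₀=20, period (1,1,5,2,1,…,1,1,40); ℓ=14 even so k=13
i=0: a=20 ⇒ p=20, q=1
…
i=3: a=5 ⇒ p=226, q=11
i=4: a=2 ⇒ p=493, q=24
i=5: a=1 ⇒ p=719, q=35
…
i=10: a=2 ⇒ p=598859, q=29152
i=11: a=5 ⇒ p=3211821, q=156349
i=12: a=1 ⇒ p=3810680, q=185501
i=13: a=1 ⇒ p=7022501, q=341850
(x₁, y₁) = (7022501, 341850);  7022501² − 422·341850² = 1 ✓
(7022501+341850√422)^2 = 98631040590001 + 4801283933700√422

7022501 341850
98631040590001 4801283933700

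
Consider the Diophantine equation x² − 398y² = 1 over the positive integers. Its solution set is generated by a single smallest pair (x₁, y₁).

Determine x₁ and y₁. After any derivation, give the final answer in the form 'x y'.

d=398: √d = [19; 1,18,1,38] (ℓ=4, even), read p_3/q_3
k=0  a_k=19  p_k/q_k = 19/1
…
k=2  a_k=18  p_k/q_k = 379/19
k=3  a_k=1  p_k/q_k = 399/20
(x₁, y₁) = (399, 20);  399² − 398·20² = 1 ✓

399 20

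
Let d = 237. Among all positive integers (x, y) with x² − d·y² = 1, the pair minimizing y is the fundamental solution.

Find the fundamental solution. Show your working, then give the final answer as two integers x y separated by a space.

√237 → a₀=15, period (2,1,1,7,10,7,1,1,2,30); ℓ=10 even so k=9
a_0=15:  p_0=15·1+0=15,  q_0=15·0+1=1
a_1=2:  p_1=2·15+1=31,  q_1=2·1+0=2
…
a_4=7:  p_4=7·77+46=585,  q_4=7·5+3=38
a_5=10:  p_5=10·585+77=5927,  q_5=10·38+5=385
…
a_7=1:  p_7=1·42074+5927=48001,  q_7=1·2733+385=3118
a_8=1:  p_8=1·48001+42074=90075,  q_8=1·3118+2733=5851
a_9=2:  p_9=2·90075+48001=228151,  q_9=2·5851+3118=14820
fundamental: x₁=228151, y₁=14820  (since 52052878801 − 237·219632400 = 1)

228151 14820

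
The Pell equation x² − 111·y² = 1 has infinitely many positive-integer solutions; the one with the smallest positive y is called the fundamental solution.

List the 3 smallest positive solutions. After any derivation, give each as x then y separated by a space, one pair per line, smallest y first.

√111 = [10; 1,1,6,1,1,20, …], period ℓ=6 (even) → k=5
step 0: (10, 1)  from 10·(1,0) + (0,1)
step 1: (11, 1)  from 1·(10,1) + (1,0)
step 2: (21, 2)  from 1·(11,1) + (10,1)
step 3: (137, 13)  from 6·(21,2) + (11,1)
step 4: (158, 15)  from 1·(137,13) + (21,2)
step 5: (295, 28)  from 1·(158,15) + (137,13)
(x₁, y₁) = (295, 28);  295² − 111·28² = 1 ✓
(x_2, y_2) = (295·295 + 111·28·28, 295·28 + 28·295) = (174049, 16520)
(x_3, y_3) = (295·174049 + 111·28·16520, 295·16520 + 28·174049) = (102688615, 9746772)

295 28
174049 16520
102688615 9746772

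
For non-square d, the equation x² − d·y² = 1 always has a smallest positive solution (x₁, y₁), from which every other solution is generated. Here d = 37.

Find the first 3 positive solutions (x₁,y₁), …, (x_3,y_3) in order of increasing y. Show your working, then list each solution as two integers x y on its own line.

73 12
10657 1752
1555849 255780

√37 = [6; 12, …], period ℓ=1 (odd) → k=1
step 0: (6, 1)  from 6·(1,0) + (0,1)
step 1: (73, 12)  from 12·(6,1) + (1,0)
→ (73, 12).  Check: 73²=5329, 37·12²=5328, difference 1.
n=2: (73,12)∘(73,12) = (73·73+37·12·12, 73·12+12·73) = (10657,1752)
n=3: (10657,1752)∘(73,12) = (73·10657+37·12·1752, 73·1752+12·10657) = (1555849,255780)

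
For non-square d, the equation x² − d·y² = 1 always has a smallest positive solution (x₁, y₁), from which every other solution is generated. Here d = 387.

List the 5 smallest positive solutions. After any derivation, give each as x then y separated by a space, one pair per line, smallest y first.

3482 177
24248647 1232628
168867574226 8584021215
1175993762661217 59779122508632
8189620394305140962 416301800566092033

d=387: √d = [19; 1,2,19,2,1,38] (ℓ=6, even), read p_5/q_5
step 0: (19, 1)  from 19·(1,0) + (0,1)
step 1: (20, 1)  from 1·(19,1) + (1,0)
step 2: (59, 3)  from 2·(20,1) + (19,1)
…
step 4: (2341, 119)  from 2·(1141,58) + (59,3)
step 5: (3482, 177)  from 1·(2341,119) + (1141,58)
(x₁, y₁) = (3482, 177);  3482² − 387·177² = 1 ✓
k=2:  x_2 = 3482·3482+387·177·177 = 24248647,  y_2 = 3482·177+177·3482 = 1232628
k=3:  x_3 = 3482·24248647+387·177·1232628 = 168867574226,  y_3 = 3482·1232628+177·24248647 = 8584021215
k=4:  x_4 = 3482·168867574226+387·177·8584021215 = 1175993762661217,  y_4 = 3482·8584021215+177·168867574226 = 59779122508632
k=5:  x_5 = 3482·1175993762661217+387·177·59779122508632 = 8189620394305140962,  y_5 = 3482·59779122508632+177·1175993762661217 = 416301800566092033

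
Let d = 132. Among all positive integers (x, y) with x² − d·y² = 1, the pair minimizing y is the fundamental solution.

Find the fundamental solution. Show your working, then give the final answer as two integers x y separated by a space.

23 2

d=132: √d = [11; 2,22] (ℓ=2, even), read p_1/q_1
step 0: (11, 1)  from 11·(1,0) + (0,1)
step 1: (23, 2)  from 2·(11,1) + (1,0)
(x₁, y₁) = (23, 2);  23² − 132·2² = 1 ✓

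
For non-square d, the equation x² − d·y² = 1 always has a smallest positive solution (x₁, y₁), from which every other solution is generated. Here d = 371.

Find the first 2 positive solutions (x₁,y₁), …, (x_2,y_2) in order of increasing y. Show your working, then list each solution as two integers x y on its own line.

1695 88
5746049 298320

√371 = [19; 3,1,4,1,3,38, …], period ℓ=6 (even) → k=5
k=0  a_k=19  p_k/q_k = 19/1
k=1  a_k=3  p_k/q_k = 58/3
…
k=3  a_k=4  p_k/q_k = 366/19
k=4  a_k=1  p_k/q_k = 443/23
k=5  a_k=3  p_k/q_k = 1695/88
→ (1695, 88).  Check: 1695²=2873025, 371·88²=2873024, difference 1.
(x_2, y_2) = (1695·1695 + 371·88·88, 1695·88 + 88·1695) = (5746049, 298320)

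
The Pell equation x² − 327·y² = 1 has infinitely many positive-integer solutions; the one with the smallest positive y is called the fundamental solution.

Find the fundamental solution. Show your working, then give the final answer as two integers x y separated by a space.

d=327: √d = [18; 12,36] (ℓ=2, even), read p_1/q_1
step 0: (18, 1)  from 18·(1,0) + (0,1)
step 1: (217, 12)  from 12·(18,1) + (1,0)
→ (217, 12).  Check: 217²=47089, 327·12²=47088, difference 1.

217 12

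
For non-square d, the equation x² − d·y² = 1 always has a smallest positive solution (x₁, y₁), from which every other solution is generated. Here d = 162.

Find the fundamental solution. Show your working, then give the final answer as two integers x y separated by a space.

19601 1540

√162 = [12; 1,2,1,2,12,2,1,2,1,24, …], period ℓ=10 (even) → k=9
k=0  a_k=12  p_k/q_k = 12/1
k=1  a_k=1  p_k/q_k = 13/1
…
k=3  a_k=1  p_k/q_k = 51/4
k=4  a_k=2  p_k/q_k = 140/11
…
k=6  a_k=2  p_k/q_k = 3602/283
k=7  a_k=1  p_k/q_k = 5333/419
k=8  a_k=2  p_k/q_k = 14268/1121
k=9  a_k=1  p_k/q_k = 19601/1540
→ (19601, 1540).  Check: 19601²=384199201, 162·1540²=384199200, difference 1.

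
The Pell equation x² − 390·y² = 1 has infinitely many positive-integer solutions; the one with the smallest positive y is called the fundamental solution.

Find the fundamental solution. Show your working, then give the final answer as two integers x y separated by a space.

79 4

d=390: √d = [19; 1,2,1,38] (ℓ=4, even), read p_3/q_3
k=0  a_k=19  p_k/q_k = 19/1
k=1  a_k=1  p_k/q_k = 20/1
k=2  a_k=2  p_k/q_k = 59/3
k=3  a_k=1  p_k/q_k = 79/4
(x₁, y₁) = (79, 4);  79² − 390·4² = 1 ✓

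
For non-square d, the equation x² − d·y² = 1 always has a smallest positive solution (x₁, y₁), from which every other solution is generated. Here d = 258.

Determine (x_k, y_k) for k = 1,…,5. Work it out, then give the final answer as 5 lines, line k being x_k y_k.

257 16
132097 8224
67897601 4227120
34899234817 2172731456
17938138798337 1116779741264

√258 = [16; 16,32, …], period ℓ=2 (even) → k=1
k=0  a_k=16  p_k/q_k = 16/1
k=1  a_k=16  p_k/q_k = 257/16
→ (257, 16).  Check: 257²=66049, 258·16²=66048, difference 1.
(x_2, y_2) = (257·257 + 258·16·16, 257·16 + 16·257) = (132097, 8224)
(x_3, y_3) = (257·132097 + 258·16·8224, 257·8224 + 16·132097) = (67897601, 4227120)
(x_4, y_4) = (257·67897601 + 258·16·4227120, 257·4227120 + 16·67897601) = (34899234817, 2172731456)
(x_5, y_5) = (257·34899234817 + 258·16·2172731456, 257·2172731456 + 16·34899234817) = (17938138798337, 1116779741264)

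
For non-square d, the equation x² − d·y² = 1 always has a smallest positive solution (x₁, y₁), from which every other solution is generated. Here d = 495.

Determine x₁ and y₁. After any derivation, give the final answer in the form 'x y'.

[22; 4,44] for √495; ℓ=2 ⇒ convergent index 1
k=0  a_k=22  p_k/q_k = 22/1
k=1  a_k=4  p_k/q_k = 89/4
fundamental: x₁=89, y₁=4  (since 7921 − 495·16 = 1)

89 4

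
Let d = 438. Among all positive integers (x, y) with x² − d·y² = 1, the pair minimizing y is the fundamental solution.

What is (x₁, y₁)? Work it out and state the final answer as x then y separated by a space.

293 14

√438 = [20; 1,12,1,40, …], period ℓ=4 (even) → k=3
a_0=20:  p_0=20·1+0=20,  q_0=20·0+1=1
a_1=1:  p_1=1·20+1=21,  q_1=1·1+0=1
a_2=12:  p_2=12·21+20=272,  q_2=12·1+1=13
a_3=1:  p_3=1·272+21=293,  q_3=1·13+1=14
fundamental: x₁=293, y₁=14  (since 85849 − 438·196 = 1)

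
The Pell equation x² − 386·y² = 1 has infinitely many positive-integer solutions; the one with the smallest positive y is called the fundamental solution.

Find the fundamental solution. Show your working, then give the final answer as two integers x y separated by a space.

111555 5678

d=386: √d = [19; 1,1,1,4,1,18,1,4,1,1,1,38] (ℓ=12, even), read p_11/q_11
i=0: a=19 ⇒ p=19, q=1
…
i=2: a=1 ⇒ p=39, q=2
i=3: a=1 ⇒ p=59, q=3
…
i=6: a=18 ⇒ p=6287, q=320
i=7: a=1 ⇒ p=6621, q=337
i=8: a=4 ⇒ p=32771, q=1668
i=9: a=1 ⇒ p=39392, q=2005
i=10: a=1 ⇒ p=72163, q=3673
i=11: a=1 ⇒ p=111555, q=5678
fundamental: x₁=111555, y₁=5678  (since 12444518025 − 386·32239684 = 1)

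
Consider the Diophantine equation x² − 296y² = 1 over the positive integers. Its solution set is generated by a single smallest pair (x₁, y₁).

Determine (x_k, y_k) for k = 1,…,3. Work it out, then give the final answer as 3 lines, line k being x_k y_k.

√296 = [17; 4,1,7,1,4,34, …], period ℓ=6 (even) → k=5
step 0: (17, 1)  from 17·(1,0) + (0,1)
…
step 2: (86, 5)  from 1·(69,4) + (17,1)
…
step 4: (757, 44)  from 1·(671,39) + (86,5)
step 5: (3699, 215)  from 4·(757,44) + (671,39)
(x₁, y₁) = (3699, 215);  3699² − 296·215² = 1 ✓
(3699+215√296)^2 = 27365201 + 1590570√296
(3699+215√296)^3 = 202447753299 + 11767036645√296

3699 215
27365201 1590570
202447753299 11767036645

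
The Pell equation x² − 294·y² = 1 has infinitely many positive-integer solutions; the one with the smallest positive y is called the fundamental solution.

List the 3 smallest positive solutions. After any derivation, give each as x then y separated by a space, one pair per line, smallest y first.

[17; 6,1,4,1,6,34] for √294; ℓ=6 ⇒ convergent index 5
step 0: (17, 1)  from 17·(1,0) + (0,1)
step 1: (103, 6)  from 6·(17,1) + (1,0)
step 2: (120, 7)  from 1·(103,6) + (17,1)
step 3: (583, 34)  from 4·(120,7) + (103,6)
step 4: (703, 41)  from 1·(583,34) + (120,7)
step 5: (4801, 280)  from 6·(703,41) + (583,34)
(x₁, y₁) = (4801, 280);  4801² − 294·280² = 1 ✓
(x_2, y_2) = (4801·4801 + 294·280·280, 4801·280 + 280·4801) = (46099201, 2688560)
(x_3, y_3) = (4801·46099201 + 294·280·2688560, 4801·2688560 + 280·46099201) = (442644523201, 25815552840)

4801 280
46099201 2688560
442644523201 25815552840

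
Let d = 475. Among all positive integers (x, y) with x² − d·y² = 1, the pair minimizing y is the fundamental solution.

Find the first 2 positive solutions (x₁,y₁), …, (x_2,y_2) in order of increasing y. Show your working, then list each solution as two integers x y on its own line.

√475 → a₀=21, period (1,3,1,6,2,6,1,3,1,42); ℓ=10 even so k=9
a_0=21:  p_0=21·1+0=21,  q_0=21·0+1=1
a_1=1:  p_1=1·21+1=22,  q_1=1·1+0=1
…
a_3=1:  p_3=1·87+22=109,  q_3=1·4+1=5
a_4=6:  p_4=6·109+87=741,  q_4=6·5+4=34
a_5=2:  p_5=2·741+109=1591,  q_5=2·34+5=73
a_6=6:  p_6=6·1591+741=10287,  q_6=6·73+34=472
a_7=1:  p_7=1·10287+1591=11878,  q_7=1·472+73=545
a_8=3:  p_8=3·11878+10287=45921,  q_8=3·545+472=2107
a_9=1:  p_9=1·45921+11878=57799,  q_9=1·2107+545=2652
→ (57799, 2652).  Check: 57799²=3340724401, 475·2652²=3340724400, difference 1.
k=2:  x_2 = 57799·57799+475·2652·2652 = 6681448801,  y_2 = 57799·2652+2652·57799 = 306565896

57799 2652
6681448801 306565896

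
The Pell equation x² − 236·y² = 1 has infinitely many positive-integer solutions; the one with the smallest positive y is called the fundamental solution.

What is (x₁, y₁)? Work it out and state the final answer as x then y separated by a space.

√236 → a₀=15, period (2,1,3,5,1,6,1,5,3,1,2,30); ℓ=12 even so k=11
k=0  a_k=15  p_k/q_k = 15/1
k=1  a_k=2  p_k/q_k = 31/2
…
k=3  a_k=3  p_k/q_k = 169/11
…
k=5  a_k=1  p_k/q_k = 1060/69
k=6  a_k=6  p_k/q_k = 7251/472
k=7  a_k=1  p_k/q_k = 8311/541
…
k=9  a_k=3  p_k/q_k = 154729/10072
k=10  a_k=1  p_k/q_k = 203535/13249
k=11  a_k=2  p_k/q_k = 561799/36570
fundamental: x₁=561799, y₁=36570  (since 315618116401 − 236·1337364900 = 1)

561799 36570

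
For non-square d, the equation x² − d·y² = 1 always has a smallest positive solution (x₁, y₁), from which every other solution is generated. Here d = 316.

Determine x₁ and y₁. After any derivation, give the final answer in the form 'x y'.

12799 720

√316 → a₀=17, period (1,3,2,8,2,3,1,34); ℓ=8 even so k=7
step 0: (17, 1)  from 17·(1,0) + (0,1)
step 1: (18, 1)  from 1·(17,1) + (1,0)
step 2: (71, 4)  from 3·(18,1) + (17,1)
step 3: (160, 9)  from 2·(71,4) + (18,1)
step 4: (1351, 76)  from 8·(160,9) + (71,4)
step 5: (2862, 161)  from 2·(1351,76) + (160,9)
step 6: (9937, 559)  from 3·(2862,161) + (1351,76)
step 7: (12799, 720)  from 1·(9937,559) + (2862,161)
fundamental: x₁=12799, y₁=720  (since 163814401 − 316·518400 = 1)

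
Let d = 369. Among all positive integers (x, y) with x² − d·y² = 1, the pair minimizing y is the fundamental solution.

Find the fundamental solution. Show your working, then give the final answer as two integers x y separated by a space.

[19; 4,1,3,2,7,4,7,2,3,1,4,38] for √369; ℓ=12 ⇒ convergent index 11
k=0  a_k=19  p_k/q_k = 19/1
k=1  a_k=4  p_k/q_k = 77/4
…
k=3  a_k=3  p_k/q_k = 365/19
k=4  a_k=2  p_k/q_k = 826/43
…
k=6  a_k=4  p_k/q_k = 25414/1323
k=7  a_k=7  p_k/q_k = 184045/9581
k=8  a_k=2  p_k/q_k = 393504/20485
k=9  a_k=3  p_k/q_k = 1364557/71036
k=10  a_k=1  p_k/q_k = 1758061/91521
k=11  a_k=4  p_k/q_k = 8396801/437120
→ (8396801, 437120).  Check: 8396801²=70506267033601, 369·437120²=70506267033600, difference 1.

8396801 437120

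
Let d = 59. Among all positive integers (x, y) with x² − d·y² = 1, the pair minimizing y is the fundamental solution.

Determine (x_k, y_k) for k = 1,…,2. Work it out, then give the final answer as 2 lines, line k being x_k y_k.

530 69
561799 73140

d=59: √d = [7; 1,2,7,2,1,14] (ℓ=6, even), read p_5/q_5
step 0: (7, 1)  from 7·(1,0) + (0,1)
…
step 4: (361, 47)  from 2·(169,22) + (23,3)
step 5: (530, 69)  from 1·(361,47) + (169,22)
fundamental: x₁=530, y₁=69  (since 280900 − 59·4761 = 1)
k=2:  x_2 = 530·530+59·69·69 = 561799,  y_2 = 530·69+69·530 = 73140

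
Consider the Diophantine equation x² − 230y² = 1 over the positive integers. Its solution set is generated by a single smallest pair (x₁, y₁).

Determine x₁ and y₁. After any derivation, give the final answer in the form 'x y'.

91 6

√230 → a₀=15, period (6,30); ℓ=2 even so k=1
i=0: a=15 ⇒ p=15, q=1
i=1: a=6 ⇒ p=91, q=6
→ (91, 6).  Check: 91²=8281, 230·6²=8280, difference 1.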